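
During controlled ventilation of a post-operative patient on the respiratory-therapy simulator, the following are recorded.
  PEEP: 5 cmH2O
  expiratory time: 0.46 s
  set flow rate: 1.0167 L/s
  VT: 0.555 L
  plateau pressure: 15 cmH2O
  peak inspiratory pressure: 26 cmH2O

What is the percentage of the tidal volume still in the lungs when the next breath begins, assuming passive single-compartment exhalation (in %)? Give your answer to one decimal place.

46.5

R = (PIP − Pplat)/V̇ = (26 − 15) / 1.0167 = 11.0/1.0167 = 10.819 cmH2O·s/L.
C = Vt/(Pplat − PEEP) = 555.0 / (15 − 5) = 555.0/10.0 = 55.5 mL/cmH2O.
τ = R × C = 10.819 × 0.0555 L/cmH2O = 0.6005 s.
Fraction remaining at end-expiration = e^(−Te/τ) = e^(−0.46/0.6005) = 0.4649 → 46.49%.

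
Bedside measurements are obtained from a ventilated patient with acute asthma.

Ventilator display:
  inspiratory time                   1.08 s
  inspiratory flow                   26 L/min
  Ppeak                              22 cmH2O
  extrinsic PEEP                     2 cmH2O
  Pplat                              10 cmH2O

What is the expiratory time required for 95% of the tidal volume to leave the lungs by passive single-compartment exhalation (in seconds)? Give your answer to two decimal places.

4.85

Flow: 26 L/min ÷ 60 = 0.4333 L/s.
Vt = flow × Ti = 0.4333 L/s × 1.08 s × 1000 mL/L = 467.96 mL.
R = (PIP − Pplat)/V̇ = (22 − 10) / 0.4333 = 12.0/0.4333 = 27.694 cmH2O·s/L.
C = Vt/(Pplat − PEEP) = 467.96 / (10 − 2) = 467.96/8.0 = 58.495 mL/cmH2O.
τ = R × C = 27.694 × 0.0585 L/cmH2O = 1.62 s.
t = −τ·ln(1 − 0.95) = −1.62·ln(0.05) = 4.853 s.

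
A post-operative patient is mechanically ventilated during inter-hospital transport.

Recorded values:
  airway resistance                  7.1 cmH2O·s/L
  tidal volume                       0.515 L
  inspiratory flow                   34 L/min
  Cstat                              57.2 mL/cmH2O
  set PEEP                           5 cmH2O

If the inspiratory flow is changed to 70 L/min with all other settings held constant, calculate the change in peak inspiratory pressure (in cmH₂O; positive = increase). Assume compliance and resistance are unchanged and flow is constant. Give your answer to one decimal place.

4.3

Flow: 34 L/min ÷ 60 = 0.5667 L/s.
New flow: 70 L/min ÷ 60 = 1.1667 L/s.
PIP = Vt/C + R·V̇ + PEEP (constant-flow equation of motion).
Only the resistive term changes: ΔPIP = R × ΔV̇ = 7.1 × (1.1667 − 0.5667) = 7.1 × 0.6 = 4.26 cmH2O.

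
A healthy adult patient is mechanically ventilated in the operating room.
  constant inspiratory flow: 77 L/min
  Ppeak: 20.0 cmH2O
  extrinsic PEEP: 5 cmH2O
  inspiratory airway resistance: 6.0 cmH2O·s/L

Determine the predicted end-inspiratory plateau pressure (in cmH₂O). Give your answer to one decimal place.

Flow: 77 L/min ÷ 60 = 1.2833 L/s.
Pplat = PIP − Raw × flow = 20.0 − 6.0 × 1.2833 = 20.0 − 7.7 = 12.3 cmH2O.

12.3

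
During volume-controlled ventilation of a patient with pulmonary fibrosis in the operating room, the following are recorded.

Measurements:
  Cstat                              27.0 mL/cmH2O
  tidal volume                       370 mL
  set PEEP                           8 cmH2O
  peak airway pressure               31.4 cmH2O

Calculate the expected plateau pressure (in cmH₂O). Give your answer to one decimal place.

21.7

Pplat = PEEP + Vt / Cstat = 8 + 370 / 27.0 = 8 + 13.704 = 21.704 cmH2O.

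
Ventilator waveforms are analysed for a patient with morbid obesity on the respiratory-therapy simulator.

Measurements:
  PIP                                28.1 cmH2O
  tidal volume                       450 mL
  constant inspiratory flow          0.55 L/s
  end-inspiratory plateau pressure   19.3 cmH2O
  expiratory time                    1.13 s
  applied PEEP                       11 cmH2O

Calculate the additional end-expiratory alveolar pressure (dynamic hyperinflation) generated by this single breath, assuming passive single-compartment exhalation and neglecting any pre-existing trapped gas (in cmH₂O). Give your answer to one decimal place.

2.3

R = (PIP − Pplat)/V̇ = (28.1 − 19.3) / 0.55 = 8.8/0.55 = 16.0 cmH2O·s/L.
C = Vt/(Pplat − PEEP) = 450.0 / (19.3 − 11) = 450.0/8.3 = 54.217 mL/cmH2O.
τ = R × C = 16.0 × 0.05422 L/cmH2O = 0.8675 s.
Fraction remaining = e^(−Te/τ) = e^(−1.13/0.8675) = 0.2718; trapped volume = 450.0 × 0.2718 = 122.31 mL.
Additional alveolar pressure from trapping ≈ V_trapped / C = 122.31 / 54.217 = 2.256 cmH2O.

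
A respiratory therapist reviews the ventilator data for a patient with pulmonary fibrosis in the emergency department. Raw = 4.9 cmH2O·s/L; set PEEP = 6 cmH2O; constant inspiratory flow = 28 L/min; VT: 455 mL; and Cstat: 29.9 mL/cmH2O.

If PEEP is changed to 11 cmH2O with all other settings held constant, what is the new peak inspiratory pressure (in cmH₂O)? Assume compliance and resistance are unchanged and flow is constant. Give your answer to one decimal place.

28.5

Flow: 28 L/min ÷ 60 = 0.4667 L/s.
PIP = Vt/C + R·V̇ + PEEP (constant-flow equation of motion).
Only the baseline term changes: ΔPIP = ΔPEEP = 11 − 6 = 5.0 cmH2O.
Original PIP = 455/29.9 + 4.9×0.4667 + 6 = 23.504 cmH2O; new PIP = 23.504 + (5.0) = 28.504 cmH2O.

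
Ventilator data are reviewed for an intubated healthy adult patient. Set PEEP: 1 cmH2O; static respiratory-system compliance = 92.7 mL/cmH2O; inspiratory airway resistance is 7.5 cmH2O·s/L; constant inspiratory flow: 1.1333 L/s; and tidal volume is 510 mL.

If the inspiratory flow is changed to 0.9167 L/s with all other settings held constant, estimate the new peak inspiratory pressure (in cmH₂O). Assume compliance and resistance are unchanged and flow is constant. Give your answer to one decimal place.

PIP = Vt/C + R·V̇ + PEEP (constant-flow equation of motion).
Only the resistive term changes: ΔPIP = R × ΔV̇ = 7.5 × (0.9167 − 1.1333) = 7.5 × -0.2166 = -1.625 cmH2O.
Original PIP = 510/92.7 + 7.5×1.1333 + 1 = 15.001 cmH2O; new PIP = 15.001 + (-1.625) = 13.376 cmH2O.

13.4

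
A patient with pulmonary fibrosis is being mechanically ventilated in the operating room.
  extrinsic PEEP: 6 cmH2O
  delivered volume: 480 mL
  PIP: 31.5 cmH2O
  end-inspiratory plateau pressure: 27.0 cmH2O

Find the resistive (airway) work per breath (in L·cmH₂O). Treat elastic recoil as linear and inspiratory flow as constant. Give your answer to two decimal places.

2.16

With constant inspiratory flow the resistive pressure is constant at PIP − Pplat = 31.5 − 27.0 = 4.5 cmH2O, so resistive work = 4.5 × 0.480 = 2.16 L·cmH2O.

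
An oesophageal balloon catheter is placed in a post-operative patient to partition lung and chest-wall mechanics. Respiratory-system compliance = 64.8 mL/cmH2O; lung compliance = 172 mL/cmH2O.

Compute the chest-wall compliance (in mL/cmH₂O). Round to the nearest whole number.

104

1/Ccw = 1/Crs − 1/CL.
1/Ccw = 1/64.8 − 1/172 = 0.009618.
Ccw = 103.97 mL/cmH2O.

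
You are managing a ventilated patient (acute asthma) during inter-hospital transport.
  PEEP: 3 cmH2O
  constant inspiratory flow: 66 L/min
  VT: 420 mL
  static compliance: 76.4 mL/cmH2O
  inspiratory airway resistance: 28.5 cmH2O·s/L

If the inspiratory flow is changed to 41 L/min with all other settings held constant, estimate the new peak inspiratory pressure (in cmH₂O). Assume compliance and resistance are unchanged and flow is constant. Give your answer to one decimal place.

Flow: 66 L/min ÷ 60 = 1.1 L/s.
New flow: 41 L/min ÷ 60 = 0.6833 L/s.
PIP = Vt/C + R·V̇ + PEEP (constant-flow equation of motion).
Only the resistive term changes: ΔPIP = R × ΔV̇ = 28.5 × (0.6833 − 1.1) = 28.5 × -0.4167 = -11.876 cmH2O.
Original PIP = 420/76.4 + 28.5×1.1 + 3 = 39.847 cmH2O; new PIP = 39.847 + (-11.876) = 27.971 cmH2O.

28.0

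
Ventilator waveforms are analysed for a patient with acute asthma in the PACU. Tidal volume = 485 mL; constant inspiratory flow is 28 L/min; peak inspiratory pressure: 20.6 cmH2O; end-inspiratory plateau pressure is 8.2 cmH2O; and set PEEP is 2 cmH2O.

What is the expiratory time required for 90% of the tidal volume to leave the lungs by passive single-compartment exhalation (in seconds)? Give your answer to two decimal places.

4.79

Flow: 28 L/min ÷ 60 = 0.4667 L/s.
R = (PIP − Pplat)/V̇ = (20.6 − 8.2) / 0.4667 = 12.4/0.4667 = 26.57 cmH2O·s/L.
C = Vt/(Pplat − PEEP) = 485.0 / (8.2 − 2) = 485.0/6.2 = 78.226 mL/cmH2O.
τ = R × C = 26.57 × 0.07823 L/cmH2O = 2.079 s.
t = −τ·ln(1 − 0.90) = −2.079·ln(0.1) = 4.787 s.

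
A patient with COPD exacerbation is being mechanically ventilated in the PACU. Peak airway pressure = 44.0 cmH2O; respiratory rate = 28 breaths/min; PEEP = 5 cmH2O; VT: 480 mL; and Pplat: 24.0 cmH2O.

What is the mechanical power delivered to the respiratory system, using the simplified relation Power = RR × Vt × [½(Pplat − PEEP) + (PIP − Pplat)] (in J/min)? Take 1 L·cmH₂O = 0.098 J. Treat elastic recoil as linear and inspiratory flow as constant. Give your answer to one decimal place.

Per-breath work = Vt × [½(Pplat−PEEP) + (PIP−Pplat)] = 0.480 × [0.5×19.0 + 20.0] = 0.480 × 29.5 = 14.16 L·cmH2O.
Power = 28 × 14.16 = 396.48 L·cmH2O/min.
× 0.098 J/(L·cmH2O) → 38.855 J/min.

38.9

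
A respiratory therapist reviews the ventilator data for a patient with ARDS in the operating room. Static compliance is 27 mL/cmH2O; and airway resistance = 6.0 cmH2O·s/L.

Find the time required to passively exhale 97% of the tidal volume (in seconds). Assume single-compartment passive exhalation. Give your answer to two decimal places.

τ = R × C = 6.0 × 27 mL/cmH2O = 6.0 × 0.027 L/cmH2O = 0.162 s.
Exhaled fraction f = 1 − e^(−t/τ) → t = −τ·ln(1 − f) = −0.162·ln(0.03) = 0.5681 s.

0.57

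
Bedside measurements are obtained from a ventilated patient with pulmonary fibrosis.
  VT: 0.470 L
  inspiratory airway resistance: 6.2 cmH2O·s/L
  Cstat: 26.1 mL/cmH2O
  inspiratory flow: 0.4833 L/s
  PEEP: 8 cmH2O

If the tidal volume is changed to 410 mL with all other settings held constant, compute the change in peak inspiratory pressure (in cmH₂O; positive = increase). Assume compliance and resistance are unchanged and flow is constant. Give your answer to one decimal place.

PIP = Vt/C + R·V̇ + PEEP (constant-flow equation of motion).
Only the elastic term changes: ΔPIP = ΔVt / C = (410 − 470) / 26.1 = -2.299 cmH2O.

-2.3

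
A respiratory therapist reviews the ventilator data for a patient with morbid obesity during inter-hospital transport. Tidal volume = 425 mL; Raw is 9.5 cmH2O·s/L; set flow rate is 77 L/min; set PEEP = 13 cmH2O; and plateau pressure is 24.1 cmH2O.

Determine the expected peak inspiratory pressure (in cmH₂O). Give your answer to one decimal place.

Flow: 77 L/min ÷ 60 = 1.2833 L/s.
PIP = Pplat + Raw × flow = 24.1 + 9.5 × 1.2833 = 24.1 + 12.191 = 36.291 cmH2O.

36.3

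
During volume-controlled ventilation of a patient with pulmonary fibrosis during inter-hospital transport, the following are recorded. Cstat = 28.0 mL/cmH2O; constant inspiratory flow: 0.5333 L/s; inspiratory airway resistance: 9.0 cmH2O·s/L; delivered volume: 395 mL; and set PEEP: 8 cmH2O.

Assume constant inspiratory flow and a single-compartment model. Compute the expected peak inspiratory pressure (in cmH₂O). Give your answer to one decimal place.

26.9

Equation of motion (constant flow): PIP = Vt/C + R·V̇ + PEEP.
PIP = 395/28.0 + 9.0×0.5333 + 8 = 14.107 + 4.8 + 8 = 26.907 cmH2O.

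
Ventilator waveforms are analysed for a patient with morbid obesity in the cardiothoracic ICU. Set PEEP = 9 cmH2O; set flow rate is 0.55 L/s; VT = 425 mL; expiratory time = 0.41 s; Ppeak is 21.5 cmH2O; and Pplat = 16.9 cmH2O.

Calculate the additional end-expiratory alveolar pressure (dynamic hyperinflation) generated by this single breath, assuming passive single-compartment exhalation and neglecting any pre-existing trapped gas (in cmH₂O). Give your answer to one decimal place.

3.2

R = (PIP − Pplat)/V̇ = (21.5 − 16.9) / 0.55 = 4.6/0.55 = 8.364 cmH2O·s/L.
C = Vt/(Pplat − PEEP) = 425.0 / (16.9 − 9) = 425.0/7.9 = 53.797 mL/cmH2O.
τ = R × C = 8.364 × 0.0538 L/cmH2O = 0.45 s.
Fraction remaining = e^(−Te/τ) = e^(−0.41/0.45) = 0.4021; trapped volume = 425.0 × 0.4021 = 170.89 mL.
Additional alveolar pressure from trapping ≈ V_trapped / C = 170.89 / 53.797 = 3.177 cmH2O.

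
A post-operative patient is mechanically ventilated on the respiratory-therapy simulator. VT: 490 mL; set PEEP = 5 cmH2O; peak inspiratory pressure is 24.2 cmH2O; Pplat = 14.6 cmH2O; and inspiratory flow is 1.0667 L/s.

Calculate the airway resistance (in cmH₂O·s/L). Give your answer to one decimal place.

9.0

Raw = (PIP − Pplat) / flow = (24.2 − 14.6) / 1.0667 = 9.6 / 1.0667 = 9.0 cmH2O·s/L.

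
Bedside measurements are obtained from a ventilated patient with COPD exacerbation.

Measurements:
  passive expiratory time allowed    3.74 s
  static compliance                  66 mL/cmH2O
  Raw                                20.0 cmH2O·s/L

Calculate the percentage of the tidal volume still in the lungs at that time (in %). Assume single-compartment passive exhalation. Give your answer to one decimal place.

τ = R × C = 20.0 × 66 mL/cmH2O = 20.0 × 0.066 L/cmH2O = 1.32 s.
Passive exhalation: V(t)/V₀ = e^(−t/τ) = e^(−3.74/1.32) = 0.05882.
Fraction remaining = 0.05882 → 5.882%.

5.9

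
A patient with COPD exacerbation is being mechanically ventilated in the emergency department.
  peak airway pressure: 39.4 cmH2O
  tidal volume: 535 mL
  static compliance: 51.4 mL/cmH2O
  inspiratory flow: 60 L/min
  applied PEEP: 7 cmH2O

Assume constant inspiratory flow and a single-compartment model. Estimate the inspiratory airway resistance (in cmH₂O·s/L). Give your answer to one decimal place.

Flow: 60 L/min ÷ 60 = 1 L/s.
Equation of motion (constant flow): PIP = Vt/C + R·V̇ + PEEP.
R·V̇ = PIP − Vt/C − PEEP = 39.4 − 535/51.4 − 7 = 39.4 − 10.409 − 7 = 21.991 cmH2O.
R = 21.991 / 1 = 21.991 cmH2O·s/L.

22.0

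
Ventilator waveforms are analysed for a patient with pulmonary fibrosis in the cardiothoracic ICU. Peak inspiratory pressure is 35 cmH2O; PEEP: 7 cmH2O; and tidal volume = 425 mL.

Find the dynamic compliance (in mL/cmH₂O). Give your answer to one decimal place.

Dynamic compliance = Vt / (PIP − PEEP) = 425 / (35 − 7) = 425 / 28.0 = 15.179 mL/cmH2O.

15.2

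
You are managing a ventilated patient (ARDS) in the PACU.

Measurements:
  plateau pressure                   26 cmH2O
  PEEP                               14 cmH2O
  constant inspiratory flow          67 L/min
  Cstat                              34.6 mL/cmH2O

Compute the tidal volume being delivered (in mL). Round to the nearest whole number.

415

Vt = Cstat × (Pplat − PEEP) = 34.6 × (26 − 14) = 34.6 × 12.0 = 415.2 mL.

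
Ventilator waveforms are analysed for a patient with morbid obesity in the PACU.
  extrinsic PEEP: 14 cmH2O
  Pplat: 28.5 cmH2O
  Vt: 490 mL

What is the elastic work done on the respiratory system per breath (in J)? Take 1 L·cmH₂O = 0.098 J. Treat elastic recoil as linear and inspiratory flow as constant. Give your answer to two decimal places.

Elastic work ≈ ½ × (Pplat − PEEP) × Vt = 0.5 × (28.5 − 14) × 0.490 L = 0.5 × 14.5 × 0.490 = 3.553 L·cmH2O.
× 0.098 J/(L·cmH2O) → 0.3482 J.

0.35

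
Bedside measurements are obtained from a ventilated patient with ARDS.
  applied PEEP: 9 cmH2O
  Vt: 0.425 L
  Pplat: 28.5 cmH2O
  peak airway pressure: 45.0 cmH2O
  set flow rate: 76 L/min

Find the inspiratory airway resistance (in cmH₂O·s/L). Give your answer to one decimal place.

Flow: 76 L/min ÷ 60 = 1.2667 L/s.
Raw = (PIP − Pplat) / flow = (45.0 − 28.5) / 1.2667 = 16.5 / 1.2667 = 13.026 cmH2O·s/L.

13.0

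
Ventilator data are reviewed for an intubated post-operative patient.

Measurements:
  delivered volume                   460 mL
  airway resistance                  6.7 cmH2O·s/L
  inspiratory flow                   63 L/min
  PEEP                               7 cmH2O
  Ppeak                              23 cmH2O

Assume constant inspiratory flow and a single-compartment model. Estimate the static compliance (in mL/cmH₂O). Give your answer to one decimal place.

Flow: 63 L/min ÷ 60 = 1.05 L/s.
Equation of motion (constant flow): PIP = Vt/C + R·V̇ + PEEP.
Vt/C = PIP − R·V̇ − PEEP = 23 − 6.7×1.05 − 7 = 23 − 7.035 − 7 = 8.965 cmH2O.
C = Vt / 8.965 = 460 / 8.965 = 51.311 mL/cmH2O.

51.3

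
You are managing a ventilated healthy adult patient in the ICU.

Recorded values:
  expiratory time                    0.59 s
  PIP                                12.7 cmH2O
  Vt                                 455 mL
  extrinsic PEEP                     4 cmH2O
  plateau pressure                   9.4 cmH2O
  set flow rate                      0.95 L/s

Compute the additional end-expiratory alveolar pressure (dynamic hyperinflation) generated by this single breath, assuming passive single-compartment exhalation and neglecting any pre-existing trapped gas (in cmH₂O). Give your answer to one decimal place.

0.7

R = (PIP − Pplat)/V̇ = (12.7 − 9.4) / 0.95 = 3.3/0.95 = 3.474 cmH2O·s/L.
C = Vt/(Pplat − PEEP) = 455.0 / (9.4 − 4) = 455.0/5.4 = 84.259 mL/cmH2O.
τ = R × C = 3.474 × 0.08426 L/cmH2O = 0.2927 s.
Fraction remaining = e^(−Te/τ) = e^(−0.59/0.2927) = 0.1332; trapped volume = 455.0 × 0.1332 = 60.606 mL.
Additional alveolar pressure from trapping ≈ V_trapped / C = 60.606 / 84.259 = 0.7193 cmH2O.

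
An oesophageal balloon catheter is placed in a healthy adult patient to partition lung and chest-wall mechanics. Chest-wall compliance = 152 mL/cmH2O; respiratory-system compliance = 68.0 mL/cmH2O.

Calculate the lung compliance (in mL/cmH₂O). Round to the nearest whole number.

123

1/CL = 1/Crs − 1/Ccw.
1/CL = 1/68.0 − 1/152 = 0.008127.
CL = 123.05 mL/cmH2O.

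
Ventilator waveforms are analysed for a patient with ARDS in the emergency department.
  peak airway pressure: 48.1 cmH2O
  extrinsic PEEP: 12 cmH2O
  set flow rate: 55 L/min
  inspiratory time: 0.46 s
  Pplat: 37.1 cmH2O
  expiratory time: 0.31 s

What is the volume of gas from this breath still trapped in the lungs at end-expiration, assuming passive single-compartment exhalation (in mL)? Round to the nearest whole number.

Flow: 55 L/min ÷ 60 = 0.9167 L/s.
Vt = flow × Ti = 0.9167 L/s × 0.46 s × 1000 mL/L = 421.68 mL.
R = (PIP − Pplat)/V̇ = (48.1 − 37.1) / 0.9167 = 11.0/0.9167 = 12.0 cmH2O·s/L.
C = Vt/(Pplat − PEEP) = 421.68 / (37.1 − 12) = 421.68/25.1 = 16.8 mL/cmH2O.
τ = R × C = 12.0 × 0.0168 L/cmH2O = 0.2016 s.
Fraction remaining = e^(−Te/τ) = e^(−0.31/0.2016) = 0.2149.
Trapped volume = 421.68 × 0.2149 = 90.619 mL.

91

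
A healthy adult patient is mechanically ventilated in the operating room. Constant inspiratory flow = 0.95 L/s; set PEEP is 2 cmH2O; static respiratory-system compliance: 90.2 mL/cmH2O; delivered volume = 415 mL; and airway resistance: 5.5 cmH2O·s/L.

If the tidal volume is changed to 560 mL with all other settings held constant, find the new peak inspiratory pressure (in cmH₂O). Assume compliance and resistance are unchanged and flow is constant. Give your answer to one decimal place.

13.4

PIP = Vt/C + R·V̇ + PEEP (constant-flow equation of motion).
Only the elastic term changes: ΔPIP = ΔVt / C = (560 − 415) / 90.2 = 1.608 cmH2O.
Original PIP = 415/90.2 + 5.5×0.95 + 2 = 11.826 cmH2O; new PIP = 11.826 + (1.608) = 13.434 cmH2O.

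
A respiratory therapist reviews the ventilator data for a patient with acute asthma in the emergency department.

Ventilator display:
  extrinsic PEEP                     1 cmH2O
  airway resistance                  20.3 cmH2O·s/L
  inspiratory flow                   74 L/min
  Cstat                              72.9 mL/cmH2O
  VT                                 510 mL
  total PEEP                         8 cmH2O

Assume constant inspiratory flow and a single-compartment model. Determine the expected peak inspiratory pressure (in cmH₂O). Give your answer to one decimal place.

40.0

Flow: 74 L/min ÷ 60 = 1.2333 L/s.
Total PEEP = 8 cmH2O (set 1 + intrinsic 7); this is the baseline alveolar pressure.
Equation of motion (constant flow): PIP = Vt/C + R·V̇ + PEEP.
PIP = 510/72.9 + 20.3×1.2333 + 8 = 6.996 + 25.036 + 8 = 40.032 cmH2O.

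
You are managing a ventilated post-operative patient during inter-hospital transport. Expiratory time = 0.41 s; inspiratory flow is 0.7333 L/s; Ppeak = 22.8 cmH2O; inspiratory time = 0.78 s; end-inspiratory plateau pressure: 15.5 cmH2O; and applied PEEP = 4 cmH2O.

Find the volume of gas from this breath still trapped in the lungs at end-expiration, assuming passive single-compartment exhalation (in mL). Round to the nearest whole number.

250

Vt = flow × Ti = 0.7333 L/s × 0.78 s × 1000 mL/L = 571.97 mL.
R = (PIP − Pplat)/V̇ = (22.8 − 15.5) / 0.7333 = 7.3/0.7333 = 9.955 cmH2O·s/L.
C = Vt/(Pplat − PEEP) = 571.97 / (15.5 − 4) = 571.97/11.5 = 49.737 mL/cmH2O.
τ = R × C = 9.955 × 0.04974 L/cmH2O = 0.4952 s.
Fraction remaining = e^(−Te/τ) = e^(−0.41/0.4952) = 0.4369.
Trapped volume = 571.97 × 0.4369 = 249.89 mL.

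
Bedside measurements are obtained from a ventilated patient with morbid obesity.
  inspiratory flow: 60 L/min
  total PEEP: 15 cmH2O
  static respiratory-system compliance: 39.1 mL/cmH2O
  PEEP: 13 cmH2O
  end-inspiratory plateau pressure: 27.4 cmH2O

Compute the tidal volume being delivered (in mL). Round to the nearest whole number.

End-expiratory occlusion gives total PEEP = 15 cmH2O (intrinsic PEEP = 15 − 13 = 2). Use total PEEP for the elastic gradient.
Vt = Cstat × (Pplat − PEEPtotal) = 39.1 × (27.4 − 15) = 39.1 × 12.4 = 484.84 mL.

485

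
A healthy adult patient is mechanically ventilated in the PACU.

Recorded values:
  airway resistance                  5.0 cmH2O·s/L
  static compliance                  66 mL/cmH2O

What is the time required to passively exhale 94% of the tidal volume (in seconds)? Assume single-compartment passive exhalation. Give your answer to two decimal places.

τ = R × C = 5.0 × 66 mL/cmH2O = 5.0 × 0.066 L/cmH2O = 0.33 s.
Exhaled fraction f = 1 − e^(−t/τ) → t = −τ·ln(1 − f) = −0.33·ln(0.06) = 0.9284 s.

0.93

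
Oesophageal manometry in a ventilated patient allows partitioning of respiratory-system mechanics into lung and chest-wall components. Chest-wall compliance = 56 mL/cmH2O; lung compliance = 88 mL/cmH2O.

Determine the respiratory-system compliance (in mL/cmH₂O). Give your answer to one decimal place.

Lung and chest wall are elastances in series: 1/Crs = 1/CL + 1/Ccw.
1/Crs = 1/88 + 1/56 = 0.02922.
Crs = 34.223 mL/cmH2O.

34.2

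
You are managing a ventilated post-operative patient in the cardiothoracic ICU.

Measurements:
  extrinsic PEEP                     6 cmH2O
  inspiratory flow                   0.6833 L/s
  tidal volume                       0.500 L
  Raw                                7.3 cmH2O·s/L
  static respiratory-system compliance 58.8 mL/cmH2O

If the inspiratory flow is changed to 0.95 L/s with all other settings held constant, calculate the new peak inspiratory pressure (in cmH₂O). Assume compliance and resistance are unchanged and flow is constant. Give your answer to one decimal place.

PIP = Vt/C + R·V̇ + PEEP (constant-flow equation of motion).
Only the resistive term changes: ΔPIP = R × ΔV̇ = 7.3 × (0.95 − 0.6833) = 7.3 × 0.2667 = 1.947 cmH2O.
Original PIP = 500/58.8 + 7.3×0.6833 + 6 = 19.491 cmH2O; new PIP = 19.491 + (1.947) = 21.438 cmH2O.

21.4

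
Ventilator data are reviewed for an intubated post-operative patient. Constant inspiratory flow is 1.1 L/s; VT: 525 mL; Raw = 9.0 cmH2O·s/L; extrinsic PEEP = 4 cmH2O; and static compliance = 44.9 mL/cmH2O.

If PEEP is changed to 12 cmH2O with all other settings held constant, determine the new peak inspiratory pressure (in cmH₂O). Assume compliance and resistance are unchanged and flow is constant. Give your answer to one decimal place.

PIP = Vt/C + R·V̇ + PEEP (constant-flow equation of motion).
Only the baseline term changes: ΔPIP = ΔPEEP = 12 − 4 = 8.0 cmH2O.
Original PIP = 525/44.9 + 9.0×1.1 + 4 = 25.593 cmH2O; new PIP = 25.593 + (8.0) = 33.593 cmH2O.

33.6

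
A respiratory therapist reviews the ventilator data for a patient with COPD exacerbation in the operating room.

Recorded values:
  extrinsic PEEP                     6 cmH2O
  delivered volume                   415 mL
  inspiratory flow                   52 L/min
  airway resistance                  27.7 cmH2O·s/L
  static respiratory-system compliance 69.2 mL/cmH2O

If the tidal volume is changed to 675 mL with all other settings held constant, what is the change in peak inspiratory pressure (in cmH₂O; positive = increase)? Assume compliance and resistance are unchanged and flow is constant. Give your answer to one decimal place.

PIP = Vt/C + R·V̇ + PEEP (constant-flow equation of motion).
Only the elastic term changes: ΔPIP = ΔVt / C = (675 − 415) / 69.2 = 3.757 cmH2O.

3.8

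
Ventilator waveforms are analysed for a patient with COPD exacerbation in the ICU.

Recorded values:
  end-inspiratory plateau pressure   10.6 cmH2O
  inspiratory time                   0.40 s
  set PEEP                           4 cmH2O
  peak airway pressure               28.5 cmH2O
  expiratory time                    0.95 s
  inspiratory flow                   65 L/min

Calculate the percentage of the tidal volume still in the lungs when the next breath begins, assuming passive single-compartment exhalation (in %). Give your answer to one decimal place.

Flow: 65 L/min ÷ 60 = 1.0833 L/s.
Vt = flow × Ti = 1.0833 L/s × 0.40 s × 1000 mL/L = 433.32 mL.
R = (PIP − Pplat)/V̇ = (28.5 − 10.6) / 1.0833 = 17.9/1.0833 = 16.524 cmH2O·s/L.
C = Vt/(Pplat − PEEP) = 433.32 / (10.6 − 4) = 433.32/6.6 = 65.655 mL/cmH2O.
τ = R × C = 16.524 × 0.06566 L/cmH2O = 1.085 s.
Fraction remaining at end-expiration = e^(−Te/τ) = e^(−0.95/1.085) = 0.4166 → 41.66%.

41.7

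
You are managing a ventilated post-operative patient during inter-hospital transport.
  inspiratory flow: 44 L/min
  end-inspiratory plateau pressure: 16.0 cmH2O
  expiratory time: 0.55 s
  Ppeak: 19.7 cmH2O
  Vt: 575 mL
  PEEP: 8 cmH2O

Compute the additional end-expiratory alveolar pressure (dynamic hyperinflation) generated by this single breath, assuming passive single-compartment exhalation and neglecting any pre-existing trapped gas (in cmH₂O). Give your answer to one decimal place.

Flow: 44 L/min ÷ 60 = 0.7333 L/s.
R = (PIP − Pplat)/V̇ = (19.7 − 16.0) / 0.7333 = 3.7/0.7333 = 5.046 cmH2O·s/L.
C = Vt/(Pplat − PEEP) = 575.0 / (16.0 − 8) = 575.0/8.0 = 71.875 mL/cmH2O.
τ = R × C = 5.046 × 0.07188 L/cmH2O = 0.3627 s.
Fraction remaining = e^(−Te/τ) = e^(−0.55/0.3627) = 0.2195; trapped volume = 575.0 × 0.2195 = 126.21 mL.
Additional alveolar pressure from trapping ≈ V_trapped / C = 126.21 / 71.875 = 1.756 cmH2O.

1.8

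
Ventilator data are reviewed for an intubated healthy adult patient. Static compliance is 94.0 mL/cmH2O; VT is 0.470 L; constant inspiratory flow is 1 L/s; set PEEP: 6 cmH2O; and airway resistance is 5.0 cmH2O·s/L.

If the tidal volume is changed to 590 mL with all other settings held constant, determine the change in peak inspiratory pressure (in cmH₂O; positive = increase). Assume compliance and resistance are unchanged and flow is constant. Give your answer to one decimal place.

1.3

PIP = Vt/C + R·V̇ + PEEP (constant-flow equation of motion).
Only the elastic term changes: ΔPIP = ΔVt / C = (590 − 470) / 94.0 = 1.277 cmH2O.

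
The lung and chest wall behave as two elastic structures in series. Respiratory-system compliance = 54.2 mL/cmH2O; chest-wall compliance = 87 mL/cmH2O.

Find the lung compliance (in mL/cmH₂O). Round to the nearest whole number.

1/CL = 1/Crs − 1/Ccw.
1/CL = 1/54.2 − 1/87 = 0.006956.
CL = 143.76 mL/cmH2O.

144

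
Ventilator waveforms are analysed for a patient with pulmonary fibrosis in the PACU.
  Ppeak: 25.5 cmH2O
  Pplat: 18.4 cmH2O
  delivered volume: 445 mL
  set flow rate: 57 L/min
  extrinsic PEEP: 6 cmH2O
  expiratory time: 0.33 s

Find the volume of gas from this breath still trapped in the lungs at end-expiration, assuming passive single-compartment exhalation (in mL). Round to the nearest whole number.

130

Flow: 57 L/min ÷ 60 = 0.95 L/s.
R = (PIP − Pplat)/V̇ = (25.5 − 18.4) / 0.95 = 7.1/0.95 = 7.474 cmH2O·s/L.
C = Vt/(Pplat − PEEP) = 445.0 / (18.4 − 6) = 445.0/12.4 = 35.887 mL/cmH2O.
τ = R × C = 7.474 × 0.03589 L/cmH2O = 0.2682 s.
Fraction remaining = e^(−Te/τ) = e^(−0.33/0.2682) = 0.2922.
Trapped volume = 445.0 × 0.2922 = 130.03 mL.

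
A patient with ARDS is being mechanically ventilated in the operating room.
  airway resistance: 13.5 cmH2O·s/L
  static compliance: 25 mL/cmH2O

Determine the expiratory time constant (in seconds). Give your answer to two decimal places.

0.34

τ = R × C = 13.5 × 25 mL/cmH2O = 13.5 × 0.025 L/cmH2O = 0.3375 s.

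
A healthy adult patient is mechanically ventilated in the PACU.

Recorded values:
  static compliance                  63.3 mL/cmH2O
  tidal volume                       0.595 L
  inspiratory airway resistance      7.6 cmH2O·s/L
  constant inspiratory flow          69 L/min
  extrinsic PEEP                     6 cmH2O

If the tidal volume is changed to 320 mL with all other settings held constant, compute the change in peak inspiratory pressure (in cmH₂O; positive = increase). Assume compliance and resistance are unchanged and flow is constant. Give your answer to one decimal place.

-4.3

PIP = Vt/C + R·V̇ + PEEP (constant-flow equation of motion).
Only the elastic term changes: ΔPIP = ΔVt / C = (320 − 595) / 63.3 = -4.344 cmH2O.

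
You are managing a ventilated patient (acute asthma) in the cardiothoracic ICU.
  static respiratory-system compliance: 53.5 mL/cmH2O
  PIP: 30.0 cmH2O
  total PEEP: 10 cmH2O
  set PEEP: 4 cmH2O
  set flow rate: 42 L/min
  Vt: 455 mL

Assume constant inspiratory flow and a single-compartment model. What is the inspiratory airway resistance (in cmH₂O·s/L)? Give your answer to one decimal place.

16.4

Flow: 42 L/min ÷ 60 = 0.7 L/s.
Total PEEP = 10 cmH2O (set 4 + intrinsic 6); this is the baseline alveolar pressure.
Equation of motion (constant flow): PIP = Vt/C + R·V̇ + PEEP.
R·V̇ = PIP − Vt/C − PEEP = 30.0 − 455/53.5 − 10 = 30.0 − 8.505 − 10 = 11.495 cmH2O.
R = 11.495 / 0.7 = 16.421 cmH2O·s/L.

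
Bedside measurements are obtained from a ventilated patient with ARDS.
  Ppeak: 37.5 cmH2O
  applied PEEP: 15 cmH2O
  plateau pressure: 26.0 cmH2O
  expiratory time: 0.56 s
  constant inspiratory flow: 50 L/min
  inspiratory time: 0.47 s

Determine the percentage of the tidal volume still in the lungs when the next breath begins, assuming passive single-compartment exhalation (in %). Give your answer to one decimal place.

Flow: 50 L/min ÷ 60 = 0.8333 L/s.
Vt = flow × Ti = 0.8333 L/s × 0.47 s × 1000 mL/L = 391.65 mL.
R = (PIP − Pplat)/V̇ = (37.5 − 26.0) / 0.8333 = 11.5/0.8333 = 13.801 cmH2O·s/L.
C = Vt/(Pplat − PEEP) = 391.65 / (26.0 − 15) = 391.65/11.0 = 35.605 mL/cmH2O.
τ = R × C = 13.801 × 0.03561 L/cmH2O = 0.4915 s.
Fraction remaining at end-expiration = e^(−Te/τ) = e^(−0.56/0.4915) = 0.32 → 32.0%.

32.0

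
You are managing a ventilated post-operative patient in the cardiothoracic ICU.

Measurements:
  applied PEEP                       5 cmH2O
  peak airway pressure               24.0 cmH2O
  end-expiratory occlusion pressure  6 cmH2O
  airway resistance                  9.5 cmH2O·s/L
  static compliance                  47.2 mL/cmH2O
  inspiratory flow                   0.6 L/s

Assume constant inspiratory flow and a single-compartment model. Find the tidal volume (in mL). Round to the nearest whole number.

Total PEEP = 6 cmH2O (set 5 + intrinsic 1); this is the baseline alveolar pressure.
Equation of motion (constant flow): PIP = Vt/C + R·V̇ + PEEP.
Vt/C = PIP − R·V̇ − PEEP = 24.0 − 5.7 − 6 = 12.3 cmH2O.
Vt = C × 12.3 = 47.2 × 12.3 = 580.56 mL.

581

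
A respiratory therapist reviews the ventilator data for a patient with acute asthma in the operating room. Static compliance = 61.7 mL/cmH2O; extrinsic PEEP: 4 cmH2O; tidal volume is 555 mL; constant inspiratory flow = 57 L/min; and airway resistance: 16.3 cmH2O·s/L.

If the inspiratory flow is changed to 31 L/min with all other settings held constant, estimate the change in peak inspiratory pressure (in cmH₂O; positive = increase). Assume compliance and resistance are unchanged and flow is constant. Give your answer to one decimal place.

Flow: 57 L/min ÷ 60 = 0.95 L/s.
New flow: 31 L/min ÷ 60 = 0.5167 L/s.
PIP = Vt/C + R·V̇ + PEEP (constant-flow equation of motion).
Only the resistive term changes: ΔPIP = R × ΔV̇ = 16.3 × (0.5167 − 0.95) = 16.3 × -0.4333 = -7.063 cmH2O.

-7.1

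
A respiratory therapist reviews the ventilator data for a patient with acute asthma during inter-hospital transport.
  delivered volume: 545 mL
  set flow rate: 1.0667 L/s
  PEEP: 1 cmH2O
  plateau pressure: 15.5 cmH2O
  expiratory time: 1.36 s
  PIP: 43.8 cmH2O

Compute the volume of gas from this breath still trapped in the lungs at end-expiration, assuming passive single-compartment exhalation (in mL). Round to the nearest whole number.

R = (PIP − Pplat)/V̇ = (43.8 − 15.5) / 1.0667 = 28.3/1.0667 = 26.53 cmH2O·s/L.
C = Vt/(Pplat − PEEP) = 545.0 / (15.5 − 1) = 545.0/14.5 = 37.586 mL/cmH2O.
τ = R × C = 26.53 × 0.03759 L/cmH2O = 0.9973 s.
Fraction remaining = e^(−Te/τ) = e^(−1.36/0.9973) = 0.2557.
Trapped volume = 545.0 × 0.2557 = 139.36 mL.

139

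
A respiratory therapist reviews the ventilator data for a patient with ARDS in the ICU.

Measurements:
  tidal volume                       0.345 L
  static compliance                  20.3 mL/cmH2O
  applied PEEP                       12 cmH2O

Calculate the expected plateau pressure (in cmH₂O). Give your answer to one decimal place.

29.0

Pplat = PEEP + Vt / Cstat = 12 + 345 / 20.3 = 12 + 16.995 = 28.995 cmH2O.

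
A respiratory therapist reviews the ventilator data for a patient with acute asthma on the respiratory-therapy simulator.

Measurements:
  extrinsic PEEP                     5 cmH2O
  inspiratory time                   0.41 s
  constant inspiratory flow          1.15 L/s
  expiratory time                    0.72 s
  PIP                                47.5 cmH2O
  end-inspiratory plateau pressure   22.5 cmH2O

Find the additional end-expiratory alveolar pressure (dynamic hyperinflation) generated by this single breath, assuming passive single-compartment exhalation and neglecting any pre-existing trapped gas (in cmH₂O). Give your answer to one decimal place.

Vt = flow × Ti = 1.15 L/s × 0.41 s × 1000 mL/L = 471.5 mL.
R = (PIP − Pplat)/V̇ = (47.5 − 22.5) / 1.15 = 25.0/1.15 = 21.739 cmH2O·s/L.
C = Vt/(Pplat − PEEP) = 471.5 / (22.5 − 5) = 471.5/17.5 = 26.943 mL/cmH2O.
τ = R × C = 21.739 × 0.02694 L/cmH2O = 0.5856 s.
Fraction remaining = e^(−Te/τ) = e^(−0.72/0.5856) = 0.2924; trapped volume = 471.5 × 0.2924 = 137.87 mL.
Additional alveolar pressure from trapping ≈ V_trapped / C = 137.87 / 26.943 = 5.117 cmH2O.

5.1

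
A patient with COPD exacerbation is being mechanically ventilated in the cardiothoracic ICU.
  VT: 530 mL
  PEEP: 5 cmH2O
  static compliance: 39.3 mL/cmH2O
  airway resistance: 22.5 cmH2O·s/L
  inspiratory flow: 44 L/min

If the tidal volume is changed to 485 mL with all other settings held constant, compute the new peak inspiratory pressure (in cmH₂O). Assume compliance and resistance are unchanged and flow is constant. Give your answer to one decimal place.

Flow: 44 L/min ÷ 60 = 0.7333 L/s.
PIP = Vt/C + R·V̇ + PEEP (constant-flow equation of motion).
Only the elastic term changes: ΔPIP = ΔVt / C = (485 − 530) / 39.3 = -1.145 cmH2O.
Original PIP = 530/39.3 + 22.5×0.7333 + 5 = 34.985 cmH2O; new PIP = 34.985 + (-1.145) = 33.84 cmH2O.

33.8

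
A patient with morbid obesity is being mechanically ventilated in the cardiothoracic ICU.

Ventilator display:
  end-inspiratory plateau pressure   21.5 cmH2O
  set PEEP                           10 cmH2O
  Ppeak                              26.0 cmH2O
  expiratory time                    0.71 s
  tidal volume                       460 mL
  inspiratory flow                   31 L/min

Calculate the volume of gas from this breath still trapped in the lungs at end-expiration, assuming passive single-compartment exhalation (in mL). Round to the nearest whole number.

Flow: 31 L/min ÷ 60 = 0.5167 L/s.
R = (PIP − Pplat)/V̇ = (26.0 − 21.5) / 0.5167 = 4.5/0.5167 = 8.709 cmH2O·s/L.
C = Vt/(Pplat − PEEP) = 460.0 / (21.5 − 10) = 460.0/11.5 = 40.0 mL/cmH2O.
τ = R × C = 8.709 × 0.04 L/cmH2O = 0.3484 s.
Fraction remaining = e^(−Te/τ) = e^(−0.71/0.3484) = 0.1303.
Trapped volume = 460.0 × 0.1303 = 59.938 mL.

60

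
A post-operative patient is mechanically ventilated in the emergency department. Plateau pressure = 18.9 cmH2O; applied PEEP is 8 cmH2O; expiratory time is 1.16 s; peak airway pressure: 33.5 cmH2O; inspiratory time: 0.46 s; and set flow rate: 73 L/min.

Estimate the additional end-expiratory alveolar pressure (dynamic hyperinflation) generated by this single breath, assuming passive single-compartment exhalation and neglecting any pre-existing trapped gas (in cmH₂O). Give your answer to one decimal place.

Flow: 73 L/min ÷ 60 = 1.2167 L/s.
Vt = flow × Ti = 1.2167 L/s × 0.46 s × 1000 mL/L = 559.68 mL.
R = (PIP − Pplat)/V̇ = (33.5 − 18.9) / 1.2167 = 14.6/1.2167 = 12.0 cmH2O·s/L.
C = Vt/(Pplat − PEEP) = 559.68 / (18.9 − 8) = 559.68/10.9 = 51.347 mL/cmH2O.
τ = R × C = 12.0 × 0.05135 L/cmH2O = 0.6162 s.
Fraction remaining = e^(−Te/τ) = e^(−1.16/0.6162) = 0.1522; trapped volume = 559.68 × 0.1522 = 85.183 mL.
Additional alveolar pressure from trapping ≈ V_trapped / C = 85.183 / 51.347 = 1.659 cmH2O.

1.7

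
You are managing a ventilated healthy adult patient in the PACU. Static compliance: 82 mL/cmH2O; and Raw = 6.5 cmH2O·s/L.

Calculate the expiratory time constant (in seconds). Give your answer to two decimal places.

0.53

τ = R × C = 6.5 × 82 mL/cmH2O = 6.5 × 0.082 L/cmH2O = 0.533 s.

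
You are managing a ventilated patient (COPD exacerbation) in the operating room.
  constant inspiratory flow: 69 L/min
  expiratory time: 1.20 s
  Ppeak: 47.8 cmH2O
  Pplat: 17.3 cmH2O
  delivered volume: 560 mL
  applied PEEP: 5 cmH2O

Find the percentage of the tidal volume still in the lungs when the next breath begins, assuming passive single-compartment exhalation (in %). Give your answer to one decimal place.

Flow: 69 L/min ÷ 60 = 1.15 L/s.
R = (PIP − Pplat)/V̇ = (47.8 − 17.3) / 1.15 = 30.5/1.15 = 26.522 cmH2O·s/L.
C = Vt/(Pplat − PEEP) = 560.0 / (17.3 − 5) = 560.0/12.3 = 45.528 mL/cmH2O.
τ = R × C = 26.522 × 0.04553 L/cmH2O = 1.208 s.
Fraction remaining at end-expiration = e^(−Te/τ) = e^(−1.20/1.208) = 0.3703 → 37.03%.

37.0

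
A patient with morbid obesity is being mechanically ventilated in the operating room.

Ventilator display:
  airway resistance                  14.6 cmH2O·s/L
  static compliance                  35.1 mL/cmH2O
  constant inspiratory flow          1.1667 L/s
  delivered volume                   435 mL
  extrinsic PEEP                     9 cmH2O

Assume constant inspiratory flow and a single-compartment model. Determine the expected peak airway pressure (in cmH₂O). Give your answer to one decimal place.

38.4

Equation of motion (constant flow): PIP = Vt/C + R·V̇ + PEEP.
PIP = 435/35.1 + 14.6×1.1667 + 9 = 12.393 + 17.034 + 9 = 38.427 cmH2O.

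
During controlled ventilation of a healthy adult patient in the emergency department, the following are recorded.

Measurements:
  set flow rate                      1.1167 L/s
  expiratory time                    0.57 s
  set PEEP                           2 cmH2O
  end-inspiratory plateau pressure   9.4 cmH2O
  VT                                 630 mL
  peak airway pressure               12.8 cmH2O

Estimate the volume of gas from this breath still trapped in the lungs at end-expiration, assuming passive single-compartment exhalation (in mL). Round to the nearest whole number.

70

R = (PIP − Pplat)/V̇ = (12.8 − 9.4) / 1.1167 = 3.4/1.1167 = 3.045 cmH2O·s/L.
C = Vt/(Pplat − PEEP) = 630.0 / (9.4 − 2) = 630.0/7.4 = 85.135 mL/cmH2O.
τ = R × C = 3.045 × 0.08514 L/cmH2O = 0.2593 s.
Fraction remaining = e^(−Te/τ) = e^(−0.57/0.2593) = 0.111.
Trapped volume = 630.0 × 0.111 = 69.93 mL.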